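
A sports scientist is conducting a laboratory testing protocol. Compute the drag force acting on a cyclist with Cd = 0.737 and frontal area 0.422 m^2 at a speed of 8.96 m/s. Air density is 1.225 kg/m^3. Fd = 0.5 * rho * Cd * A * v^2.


Step 1: v^2 = 80.2816
Step 2: Fd = 0.5 * 1.225 * 0.737 * 0.422 * 80.2816
= 15.293 N

15.293 N


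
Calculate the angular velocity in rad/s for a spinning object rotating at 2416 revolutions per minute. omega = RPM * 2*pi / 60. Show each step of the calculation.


omega = RPM * 2*pi / 60
= 2416 * 6.28318531 / 60
= 253.003 rad/s

253.003 rad/s


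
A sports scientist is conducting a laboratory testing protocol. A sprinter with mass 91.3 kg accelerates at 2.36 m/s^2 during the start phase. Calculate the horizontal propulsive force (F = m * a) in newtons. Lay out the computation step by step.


F = m * a
= 91.3 * 2.36
= 215.47 N

215.47 N


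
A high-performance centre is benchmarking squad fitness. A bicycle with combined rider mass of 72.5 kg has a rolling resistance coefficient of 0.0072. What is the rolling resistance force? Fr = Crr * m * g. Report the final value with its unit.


Fr = 0.0072 * 72.5 * 9.81
= 0.522 * 9.81
= 5.121 N

5.121 N


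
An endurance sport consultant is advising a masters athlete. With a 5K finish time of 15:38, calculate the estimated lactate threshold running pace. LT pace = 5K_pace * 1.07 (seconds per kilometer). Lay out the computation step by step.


Race duration = 938 s for 5 km
Average pace = 938 / 5 = 187.6 s/km
LT pace = 187.6 * 1.07
= 200.73 s/km

200.73 s/km


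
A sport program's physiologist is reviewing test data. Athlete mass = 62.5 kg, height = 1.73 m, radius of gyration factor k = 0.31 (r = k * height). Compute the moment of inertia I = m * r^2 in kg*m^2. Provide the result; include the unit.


r = k * height = 0.31 * 1.73 = 0.5363 m
r^2 = 0.5363^2 = 0.287618
I = 62.5 * 0.287618 = 17.976 kg*m^2

17.976 kg*m^2


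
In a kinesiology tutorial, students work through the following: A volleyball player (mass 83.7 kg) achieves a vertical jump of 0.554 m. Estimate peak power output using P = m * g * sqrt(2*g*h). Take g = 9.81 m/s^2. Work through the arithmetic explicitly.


2 * g * h = 2 * 9.81 * 0.554 = 10.86948
sqrt(10.86948) = 3.296889 m/s
P = 83.7 * 9.81 * 3.296889 = 2707.07 W

2707.07 W


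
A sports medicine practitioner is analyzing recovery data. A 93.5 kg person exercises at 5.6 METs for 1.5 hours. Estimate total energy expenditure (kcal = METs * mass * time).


Energy = METs * mass(kg) * time(h)
= 5.6 * 93.5 * 1.5
= 785.4 kcal

785.4 kcal


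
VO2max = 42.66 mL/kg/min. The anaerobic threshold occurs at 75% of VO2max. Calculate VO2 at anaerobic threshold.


AT fraction = 75 / 100 = 0.75
AT VO2 = 42.66 * 0.75
= 32.0 mL/kg/min

32.0 mL/kg/min


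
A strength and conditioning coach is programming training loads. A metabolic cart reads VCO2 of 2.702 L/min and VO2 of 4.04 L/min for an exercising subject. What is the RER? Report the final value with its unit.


RER = VCO2 / VO2 = 2.702 / 4.04 = 0.6688

0.6688


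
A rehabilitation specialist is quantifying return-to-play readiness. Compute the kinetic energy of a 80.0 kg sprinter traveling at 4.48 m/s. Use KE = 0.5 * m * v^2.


Velocity squared = 20.0704
KE = 0.5 * 80.0 * 20.0704 = 802.82 J

802.82 J


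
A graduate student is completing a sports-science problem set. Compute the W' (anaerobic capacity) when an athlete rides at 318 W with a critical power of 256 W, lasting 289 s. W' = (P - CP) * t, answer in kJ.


Above-CP power = 62 W
Duration = 289 s
W' = 62 * 289 = 17918 J
Convert: 17918 / 1000 = 17.918 kJ

17.918 kJ


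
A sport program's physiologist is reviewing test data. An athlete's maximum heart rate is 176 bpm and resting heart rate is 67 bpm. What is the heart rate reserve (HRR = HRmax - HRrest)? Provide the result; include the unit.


HRR = HRmax - HRrest
= 176 - 67
= 109 bpm

109 bpm


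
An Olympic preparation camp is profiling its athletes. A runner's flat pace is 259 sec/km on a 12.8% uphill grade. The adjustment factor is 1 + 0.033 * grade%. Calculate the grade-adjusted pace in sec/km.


Factor = 1 + 0.033 * 12.8 = 1.4224
Adjusted pace = 259 * 1.4224
= 368.4 sec/km

368.4 s/km


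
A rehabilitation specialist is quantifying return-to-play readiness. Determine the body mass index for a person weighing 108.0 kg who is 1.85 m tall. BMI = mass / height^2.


BMI = mass / height^2
= 108.0 / 1.85^2
= 108.0 / 3.4225
= 31.56 kg/m^2

31.56 kg/m^2


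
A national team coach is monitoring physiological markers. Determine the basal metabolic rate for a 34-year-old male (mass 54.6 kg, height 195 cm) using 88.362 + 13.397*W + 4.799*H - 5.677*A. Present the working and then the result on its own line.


BMR = 88.362 + 13.397*54.6 + 4.799*195 - 5.677*34
= 1562.63 kcal/day

1562.63 kcal/day


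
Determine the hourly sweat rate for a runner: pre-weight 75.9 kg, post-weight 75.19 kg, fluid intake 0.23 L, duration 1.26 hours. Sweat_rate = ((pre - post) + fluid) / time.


Mass lost = 75.9 - 75.19 = 0.71 kg
Add fluid consumed: 0.71 + 0.23 = 0.94 L total sweat
Sweat rate = 0.94 / 1.26 = 0.746 L/h

0.746 L/h


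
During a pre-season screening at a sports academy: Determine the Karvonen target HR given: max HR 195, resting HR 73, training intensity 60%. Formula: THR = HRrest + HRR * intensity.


HRR = HRmax - HRrest = 195 - 73 = 122
THR = 73 + 122 * 0.6
= 146.2 bpm

146.2 bpm


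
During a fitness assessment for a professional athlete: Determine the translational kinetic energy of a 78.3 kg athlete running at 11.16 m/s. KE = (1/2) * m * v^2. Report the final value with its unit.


KE = 0.5 * m * v^2
= 0.5 * 78.3 * 11.16^2
= 0.5 * 78.3 * 124.5456
= 4875.96 J

4875.96 J


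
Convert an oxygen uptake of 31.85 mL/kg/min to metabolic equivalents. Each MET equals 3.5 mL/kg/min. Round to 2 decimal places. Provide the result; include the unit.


One MET = 3.5 mL/kg/min
Number of METs = 31.85 / 3.5
= 9.1 METs

9.1 METs


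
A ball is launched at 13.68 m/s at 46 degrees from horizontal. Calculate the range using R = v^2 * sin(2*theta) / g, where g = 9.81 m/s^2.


sin(2 * 46) = sin(92) = 0.999391
v^2 = 13.68^2 = 187.1424
R = 187.1424 * 0.999391 / 9.81
= 19.065 m

19.065 m


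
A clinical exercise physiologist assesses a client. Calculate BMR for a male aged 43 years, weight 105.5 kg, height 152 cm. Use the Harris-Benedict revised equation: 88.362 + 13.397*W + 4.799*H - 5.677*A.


Substituting values:
W term = 13.397 * 105.5 = 1413.3835
H term = 4.799 * 152 = 729.448
A term = 5.677 * 43 = 244.111
BMR = 1987.08 kcal/day

1987.08 kcal/day


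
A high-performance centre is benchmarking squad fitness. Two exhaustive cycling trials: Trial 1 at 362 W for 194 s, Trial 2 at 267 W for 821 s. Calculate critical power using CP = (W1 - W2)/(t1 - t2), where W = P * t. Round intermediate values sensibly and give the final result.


W1 = 362 * 194 = 70228 J
W2 = 267 * 821 = 219207 J
CP = (70228 - 219207) / (194 - 821)
= -148979 / -627
= 237.61 W

237.61 W


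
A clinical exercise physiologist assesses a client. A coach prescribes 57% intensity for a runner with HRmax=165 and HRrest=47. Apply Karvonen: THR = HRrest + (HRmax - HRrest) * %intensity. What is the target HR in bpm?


Heart rate reserve = 165 - 47 = 118
Intensity fraction = 57 / 100 = 0.57
THR = 47 + 118 * 0.57 = 114.26 bpm

114.26 bpm


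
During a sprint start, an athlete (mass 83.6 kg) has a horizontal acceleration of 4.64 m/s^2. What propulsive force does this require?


Propulsive force = mass * acceleration
= 83.6 kg * 4.64 m/s^2
= 387.9 N

387.9 N


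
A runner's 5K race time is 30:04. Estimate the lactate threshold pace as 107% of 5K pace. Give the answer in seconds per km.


Total race time = 30*60 + 4 = 1804 seconds
5K pace = 1804 / 5 = 360.8 sec/km
LT pace = 360.8 * 1.07 = 386.06 sec/km

386.06 s/km


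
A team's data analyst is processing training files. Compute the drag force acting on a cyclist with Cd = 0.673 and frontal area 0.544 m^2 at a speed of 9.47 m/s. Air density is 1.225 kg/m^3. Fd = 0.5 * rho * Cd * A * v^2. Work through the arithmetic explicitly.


Step 1: v^2 = 89.6809
Step 2: Fd = 0.5 * 1.225 * 0.673 * 0.544 * 89.6809
= 20.11 N

20.11 N


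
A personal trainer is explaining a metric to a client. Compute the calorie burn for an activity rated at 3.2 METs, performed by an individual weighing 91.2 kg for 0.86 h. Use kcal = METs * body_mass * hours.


Product of METs and mass = 3.2 * 91.2 = 291.84
Total kcal = 291.84 * 0.86 = 250.98 kcal

250.98 kcal


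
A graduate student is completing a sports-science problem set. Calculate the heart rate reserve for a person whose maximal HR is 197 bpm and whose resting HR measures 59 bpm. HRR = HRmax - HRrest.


HRmax = 197 bpm
HRrest = 59 bpm
HRR = 197 - 59 = 138 bpm

138 bpm


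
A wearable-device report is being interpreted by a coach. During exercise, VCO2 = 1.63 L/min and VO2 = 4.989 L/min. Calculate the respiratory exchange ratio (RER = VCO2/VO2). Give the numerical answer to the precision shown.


RER = VCO2 / VO2
= 1.63 / 4.989
= 0.3267

0.3267


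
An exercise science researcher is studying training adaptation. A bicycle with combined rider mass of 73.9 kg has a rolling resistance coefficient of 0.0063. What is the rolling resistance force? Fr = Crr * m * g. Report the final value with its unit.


Fr = 0.0063 * 73.9 * 9.81
= 0.46557 * 9.81
= 4.567 N

4.567 N


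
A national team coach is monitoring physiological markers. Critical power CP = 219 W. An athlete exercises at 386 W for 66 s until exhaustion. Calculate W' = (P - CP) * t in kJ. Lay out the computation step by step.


P - CP = 386 - 219 = 167 W
W' = 167 * 66 = 11022 J
= 11022 / 1000 = 11.022 kJ

11.022 kJ


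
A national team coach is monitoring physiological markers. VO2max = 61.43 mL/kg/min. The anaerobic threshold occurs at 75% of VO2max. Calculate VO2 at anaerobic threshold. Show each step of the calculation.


AT fraction = 75 / 100 = 0.75
AT VO2 = 61.43 * 0.75
= 46.07 mL/kg/min

46.07 mL/kg/min


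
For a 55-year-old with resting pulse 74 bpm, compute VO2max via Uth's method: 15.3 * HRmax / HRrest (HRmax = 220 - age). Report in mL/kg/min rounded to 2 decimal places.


Step 1: HRmax = 220 - 55 = 165 bpm
Step 2: Ratio = 165 / 74 = 2.2297
Step 3: VO2max = 15.3 * 2.2297 = 34.11 mL/kg/min

34.11 mL/kg/min


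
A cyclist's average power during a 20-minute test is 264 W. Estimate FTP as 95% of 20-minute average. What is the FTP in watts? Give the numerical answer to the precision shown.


FTP = 20-min power * 0.95
= 264 * 0.95
= 250.8 W

250.8 W


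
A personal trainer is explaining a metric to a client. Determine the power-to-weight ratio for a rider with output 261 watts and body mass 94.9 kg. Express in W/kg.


P/W = 261 / 94.9 = 2.75 W/kg

2.75 W/kg


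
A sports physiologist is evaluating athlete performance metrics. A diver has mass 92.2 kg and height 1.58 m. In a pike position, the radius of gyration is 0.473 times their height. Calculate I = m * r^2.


r = 0.473 * 1.58 = 0.74734 m
I = m * r^2 = 92.2 * 0.558517 = 51.495 kg*m^2

51.495 kg*m^2


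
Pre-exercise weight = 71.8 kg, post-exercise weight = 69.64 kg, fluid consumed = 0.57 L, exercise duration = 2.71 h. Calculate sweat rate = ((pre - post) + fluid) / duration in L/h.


Weight loss = 71.8 - 69.64 = 2.16 kg (approx L)
Total sweat = 2.16 + 0.57 = 2.73 L
Sweat rate = 2.73 / 2.71 = 1.007 L/h

1.007 L/h


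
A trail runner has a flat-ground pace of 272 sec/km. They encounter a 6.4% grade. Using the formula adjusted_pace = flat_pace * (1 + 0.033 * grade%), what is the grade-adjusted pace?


Grade factor = 1 + 0.033 * 6.4 = 1.2112
Adjusted = 272 * 1.2112 = 329.45 sec/km

329.45 s/km


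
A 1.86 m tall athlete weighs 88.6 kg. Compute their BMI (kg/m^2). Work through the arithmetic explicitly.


height^2 = 3.4596 m^2
BMI = 88.6 / 3.4596 = 25.61 kg/m^2

25.61 kg/m^2


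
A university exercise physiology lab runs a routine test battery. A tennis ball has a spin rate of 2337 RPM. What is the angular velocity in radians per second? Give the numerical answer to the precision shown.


Convert RPM to rad/s: multiply by 2*pi and divide by 60
omega = 2337 * 2 * pi / 60
= 244.73 rad/s

244.73 rad/s


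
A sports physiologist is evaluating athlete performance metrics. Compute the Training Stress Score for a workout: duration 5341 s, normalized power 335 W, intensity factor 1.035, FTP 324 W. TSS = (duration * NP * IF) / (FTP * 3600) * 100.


Product = 5341 * 335 * 1.035 = 1851858.225
Base = 324 * 3600 = 1166400
TSS = 1851858.225 / 1166400 * 100 = 158.77

158.77 TSS


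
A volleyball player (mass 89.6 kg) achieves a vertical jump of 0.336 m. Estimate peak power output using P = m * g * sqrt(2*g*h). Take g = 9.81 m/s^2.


2 * g * h = 2 * 9.81 * 0.336 = 6.59232
sqrt(6.59232) = 2.567551 m/s
P = 89.6 * 9.81 * 2.567551 = 2256.82 W

2256.82 W


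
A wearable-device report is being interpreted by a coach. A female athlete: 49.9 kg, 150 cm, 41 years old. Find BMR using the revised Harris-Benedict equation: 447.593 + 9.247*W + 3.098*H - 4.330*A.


Intercept = 447.593
Weight contribution = 9.247 * 49.9 = 461.4253
Height contribution = 3.098 * 150 = 464.7
Age contribution = 4.33 * 41 = 177.53
BMR = 447.593 + 461.4253 + 464.7 - 177.53
= 1196.19 kcal/day

1196.19 kcal/day


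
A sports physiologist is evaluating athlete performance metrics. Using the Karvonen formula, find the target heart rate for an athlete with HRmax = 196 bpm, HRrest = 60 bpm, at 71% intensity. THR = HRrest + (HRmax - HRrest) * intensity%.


HRR = 196 - 60 = 136
THR = 60 + 136 * 0.71
= 60 + 96.56
= 156.56 bpm

156.56 bpm


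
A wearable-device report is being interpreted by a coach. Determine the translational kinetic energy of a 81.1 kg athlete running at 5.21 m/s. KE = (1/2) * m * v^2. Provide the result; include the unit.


KE = 0.5 * m * v^2
= 0.5 * 81.1 * 5.21^2
= 0.5 * 81.1 * 27.1441
= 1100.69 J

1100.69 J


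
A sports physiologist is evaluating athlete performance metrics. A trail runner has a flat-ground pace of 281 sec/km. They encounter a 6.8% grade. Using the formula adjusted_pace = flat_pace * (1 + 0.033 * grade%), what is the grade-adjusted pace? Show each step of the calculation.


Grade factor = 1 + 0.033 * 6.8 = 1.2244
Adjusted = 281 * 1.2244 = 344.06 sec/km

344.06 s/km


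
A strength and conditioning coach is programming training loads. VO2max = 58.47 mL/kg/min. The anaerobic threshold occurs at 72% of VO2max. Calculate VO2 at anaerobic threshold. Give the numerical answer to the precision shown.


AT fraction = 72 / 100 = 0.72
AT VO2 = 58.47 * 0.72
= 42.1 mL/kg/min

42.1 mL/kg/min


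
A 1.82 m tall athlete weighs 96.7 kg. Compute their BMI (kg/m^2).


height^2 = 3.3124 m^2
BMI = 96.7 / 3.3124 = 29.19 kg/m^2

29.19 kg/m^2


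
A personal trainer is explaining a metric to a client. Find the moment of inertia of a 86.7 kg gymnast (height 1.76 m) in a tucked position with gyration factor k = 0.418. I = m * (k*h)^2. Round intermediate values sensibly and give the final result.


Radius of gyration = 0.418 * 1.76 = 0.73568 m
I = 86.7 * 0.73568^2
= 86.7 * 0.541225
= 46.924 kg*m^2

46.924 kg*m^2


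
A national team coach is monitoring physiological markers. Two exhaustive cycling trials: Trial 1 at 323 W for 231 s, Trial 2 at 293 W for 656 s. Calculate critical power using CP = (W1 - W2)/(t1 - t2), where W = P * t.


W1 = 323 * 231 = 74613 J
W2 = 293 * 656 = 192208 J
CP = (74613 - 192208) / (231 - 656)
= -117595 / -425
= 276.69 W

276.69 W


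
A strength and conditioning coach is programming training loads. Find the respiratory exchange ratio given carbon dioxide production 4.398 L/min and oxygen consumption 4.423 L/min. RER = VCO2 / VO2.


VCO2 = 4.398 L/min
VO2 = 4.423 L/min
RER = 4.398 / 4.423 = 0.9943

0.9943


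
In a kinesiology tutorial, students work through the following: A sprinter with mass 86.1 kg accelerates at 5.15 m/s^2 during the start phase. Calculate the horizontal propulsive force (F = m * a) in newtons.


F = m * a
= 86.1 * 5.15
= 443.42 N

443.42 N


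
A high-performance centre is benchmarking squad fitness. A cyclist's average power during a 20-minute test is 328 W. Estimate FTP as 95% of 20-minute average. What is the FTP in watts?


FTP = 20-min power * 0.95
= 328 * 0.95
= 311.6 W

311.6 W


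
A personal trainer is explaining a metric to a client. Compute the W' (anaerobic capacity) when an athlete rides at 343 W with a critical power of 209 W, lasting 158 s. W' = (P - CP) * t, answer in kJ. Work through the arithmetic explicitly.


Above-CP power = 134 W
Duration = 158 s
W' = 134 * 158 = 21172 J
Convert: 21172 / 1000 = 21.172 kJ

21.172 kJ


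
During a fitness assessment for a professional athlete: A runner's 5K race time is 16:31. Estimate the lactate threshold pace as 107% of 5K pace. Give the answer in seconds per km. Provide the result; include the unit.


Total race time = 16*60 + 31 = 991 seconds
5K pace = 991 / 5 = 198.2 sec/km
LT pace = 198.2 * 1.07 = 212.07 sec/km

212.07 s/km


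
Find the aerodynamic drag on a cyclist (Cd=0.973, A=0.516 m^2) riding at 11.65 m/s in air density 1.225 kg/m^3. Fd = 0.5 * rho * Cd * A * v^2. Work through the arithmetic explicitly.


Fd = 0.5 * 1.225 * 0.973 * 0.516 * 11.65^2
= 0.5 * 1.225 * 0.973 * 0.516 * 135.7225
= 41.737 N

41.737 N


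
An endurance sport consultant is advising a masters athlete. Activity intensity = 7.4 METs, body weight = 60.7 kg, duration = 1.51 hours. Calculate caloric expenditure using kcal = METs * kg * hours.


kcal = 7.4 * 60.7 * 1.51
= 449.18 * 1.51
= 678.26 kcal

678.26 kcal


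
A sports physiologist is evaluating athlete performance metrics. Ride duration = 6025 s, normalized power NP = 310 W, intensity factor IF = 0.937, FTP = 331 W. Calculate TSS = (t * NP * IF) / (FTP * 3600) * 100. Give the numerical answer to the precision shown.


Numerator = 6025 * 310 * 0.937 = 1750081.75
Denominator = 331 * 3600 = 1191600
TSS = 1750081.75 / 1191600 * 100
= 146.87

146.87 TSS


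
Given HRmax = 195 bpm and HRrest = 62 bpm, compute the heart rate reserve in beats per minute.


Heart rate reserve = maximum HR minus resting HR
HRR = 195 - 62 = 133 bpm

133 bpm


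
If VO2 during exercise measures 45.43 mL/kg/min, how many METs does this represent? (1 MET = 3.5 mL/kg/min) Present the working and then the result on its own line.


METs = VO2 / 3.5 = 45.43 / 3.5 = 12.98

12.98 METs


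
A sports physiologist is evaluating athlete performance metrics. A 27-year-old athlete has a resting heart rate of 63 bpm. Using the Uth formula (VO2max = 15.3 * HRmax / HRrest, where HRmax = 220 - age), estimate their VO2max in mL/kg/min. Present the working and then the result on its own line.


HRmax = 220 - 27 = 193 bpm
Ratio = HRmax / HRrest = 193 / 63 = 3.0635
VO2max = 15.3 * 3.0635 = 46.87 mL/kg/min

46.87 mL/kg/min


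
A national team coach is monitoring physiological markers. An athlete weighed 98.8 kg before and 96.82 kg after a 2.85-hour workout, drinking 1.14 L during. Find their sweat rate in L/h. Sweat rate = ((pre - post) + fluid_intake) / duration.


Body mass change = 1.98 kg
Total sweat loss = 1.98 + 1.14 = 3.12 L
Rate = 3.12 / 2.85 = 1.095 L/h

1.095 L/h


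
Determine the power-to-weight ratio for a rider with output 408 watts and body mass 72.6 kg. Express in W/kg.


P/W = 408 / 72.6 = 5.62 W/kg

5.62 W/kg


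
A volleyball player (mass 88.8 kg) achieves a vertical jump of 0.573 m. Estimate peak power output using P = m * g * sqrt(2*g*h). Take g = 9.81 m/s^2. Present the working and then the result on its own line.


2 * g * h = 2 * 9.81 * 0.573 = 11.24226
sqrt(11.24226) = 3.352948 m/s
P = 88.8 * 9.81 * 3.352948 = 2920.85 W

2920.85 W


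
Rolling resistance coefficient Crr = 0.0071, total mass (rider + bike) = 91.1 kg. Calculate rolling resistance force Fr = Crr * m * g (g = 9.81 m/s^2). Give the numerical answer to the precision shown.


Fr = Crr * m * g
= 0.0071 * 91.1 * 9.81
= 6.345 N

6.345 N


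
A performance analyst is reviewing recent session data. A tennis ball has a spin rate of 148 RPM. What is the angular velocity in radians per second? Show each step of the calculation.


Convert RPM to rad/s: multiply by 2*pi and divide by 60
omega = 148 * 2 * pi / 60
= 15.499 rad/s

15.499 rad/s


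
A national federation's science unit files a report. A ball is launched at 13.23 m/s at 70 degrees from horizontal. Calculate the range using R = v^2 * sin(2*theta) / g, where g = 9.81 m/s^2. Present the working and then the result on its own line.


sin(2 * 70) = sin(140) = 0.642788
v^2 = 13.23^2 = 175.0329
R = 175.0329 * 0.642788 / 9.81
= 11.469 m

11.469 m


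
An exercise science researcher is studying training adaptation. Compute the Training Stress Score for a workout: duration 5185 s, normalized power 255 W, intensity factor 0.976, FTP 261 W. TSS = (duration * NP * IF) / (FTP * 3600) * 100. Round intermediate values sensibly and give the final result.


Product = 5185 * 255 * 0.976 = 1290442.8
Base = 261 * 3600 = 939600
TSS = 1290442.8 / 939600 * 100 = 137.34

137.34 TSS


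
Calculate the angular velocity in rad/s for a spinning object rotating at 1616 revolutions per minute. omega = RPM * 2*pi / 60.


omega = RPM * 2*pi / 60
= 1616 * 6.28318531 / 60
= 169.227 rad/s

169.227 rad/s


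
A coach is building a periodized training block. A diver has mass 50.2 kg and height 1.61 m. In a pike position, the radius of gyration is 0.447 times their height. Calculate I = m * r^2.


r = 0.447 * 1.61 = 0.71967 m
I = m * r^2 = 50.2 * 0.517925 = 26.0 kg*m^2

26.0 kg*m^2


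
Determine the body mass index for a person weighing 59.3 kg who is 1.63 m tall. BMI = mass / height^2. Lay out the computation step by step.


BMI = mass / height^2
= 59.3 / 1.63^2
= 59.3 / 2.6569
= 22.32 kg/m^2

22.32 kg/m^2


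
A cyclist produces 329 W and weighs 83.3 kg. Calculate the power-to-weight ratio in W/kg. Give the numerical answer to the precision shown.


P/W = power / mass
= 329 / 83.3
= 3.95 W/kg

3.95 W/kg


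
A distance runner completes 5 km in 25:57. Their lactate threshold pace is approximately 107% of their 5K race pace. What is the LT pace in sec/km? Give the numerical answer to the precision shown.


Convert to seconds: 25 min 57 s = 1557 s
Pace per km = 1557 / 5 = 311.4 s/km
LT pace = 311.4 * 1.07 = 333.2 s/km

333.2 s/km


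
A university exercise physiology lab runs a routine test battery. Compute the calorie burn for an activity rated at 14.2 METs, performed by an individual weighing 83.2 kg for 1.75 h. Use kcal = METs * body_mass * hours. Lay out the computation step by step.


Product of METs and mass = 14.2 * 83.2 = 1181.44
Total kcal = 1181.44 * 1.75 = 2067.52 kcal

2067.52 kcal


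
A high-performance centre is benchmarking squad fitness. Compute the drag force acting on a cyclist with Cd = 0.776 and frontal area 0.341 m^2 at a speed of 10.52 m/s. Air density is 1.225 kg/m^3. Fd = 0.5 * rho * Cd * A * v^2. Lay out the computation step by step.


Step 1: v^2 = 110.6704
Step 2: Fd = 0.5 * 1.225 * 0.776 * 0.341 * 110.6704
= 17.937 N

17.937 N


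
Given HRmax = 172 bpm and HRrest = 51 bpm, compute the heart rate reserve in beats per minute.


Heart rate reserve = maximum HR minus resting HR
HRR = 172 - 51 = 121 bpm

121 bpm


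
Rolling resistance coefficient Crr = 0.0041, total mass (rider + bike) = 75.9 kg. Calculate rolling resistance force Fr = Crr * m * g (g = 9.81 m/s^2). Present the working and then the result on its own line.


Fr = Crr * m * g
= 0.0041 * 75.9 * 9.81
= 3.053 N

3.053 N


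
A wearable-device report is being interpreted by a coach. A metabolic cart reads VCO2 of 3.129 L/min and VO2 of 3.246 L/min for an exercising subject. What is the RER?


RER = VCO2 / VO2 = 3.129 / 3.246 = 0.964

0.964


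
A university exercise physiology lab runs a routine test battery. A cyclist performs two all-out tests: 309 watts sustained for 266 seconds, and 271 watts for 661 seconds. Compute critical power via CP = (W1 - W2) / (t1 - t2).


W1 = P1 * t1 = 309 * 266 = 82194 J
W2 = P2 * t2 = 271 * 661 = 179131 J
CP = (82194 - 179131) / (266 - 661)
= 245.41 W

245.41 W


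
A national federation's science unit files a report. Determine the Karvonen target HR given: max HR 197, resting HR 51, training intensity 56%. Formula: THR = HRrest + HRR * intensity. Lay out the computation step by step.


HRR = HRmax - HRrest = 197 - 51 = 146
THR = 51 + 146 * 0.56
= 132.76 bpm

132.76 bpm


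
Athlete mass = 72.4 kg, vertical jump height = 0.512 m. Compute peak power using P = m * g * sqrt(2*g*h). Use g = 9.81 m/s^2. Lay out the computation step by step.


sqrt(2 * 9.81 * 0.512) = sqrt(10.04544) = 3.169454 m/s
P = 72.4 * 9.81 * 3.169454
= 2251.09 W

2251.09 W


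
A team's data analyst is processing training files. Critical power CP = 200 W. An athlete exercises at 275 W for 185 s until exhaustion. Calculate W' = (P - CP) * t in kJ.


P - CP = 275 - 200 = 75 W
W' = 75 * 185 = 13875 J
= 13875 / 1000 = 13.875 kJ

13.875 kJ


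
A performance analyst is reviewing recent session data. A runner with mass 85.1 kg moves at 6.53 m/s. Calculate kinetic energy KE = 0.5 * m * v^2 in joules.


v^2 = 6.53^2 = 42.6409
KE = 0.5 * 85.1 * 42.6409
= 1814.37 J

1814.37 J


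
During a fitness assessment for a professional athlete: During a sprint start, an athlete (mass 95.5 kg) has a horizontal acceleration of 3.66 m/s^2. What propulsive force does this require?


Propulsive force = mass * acceleration
= 95.5 kg * 3.66 m/s^2
= 349.53 N

349.53 N


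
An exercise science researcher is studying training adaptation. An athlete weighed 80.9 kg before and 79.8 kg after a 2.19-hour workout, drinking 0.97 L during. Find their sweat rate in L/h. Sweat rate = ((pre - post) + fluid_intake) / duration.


Body mass change = 1.1 kg
Total sweat loss = 1.1 + 0.97 = 2.07 L
Rate = 2.07 / 2.19 = 0.945 L/h

0.945 L/h


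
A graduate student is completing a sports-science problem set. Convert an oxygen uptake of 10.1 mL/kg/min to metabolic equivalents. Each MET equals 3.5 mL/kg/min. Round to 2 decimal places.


One MET = 3.5 mL/kg/min
Number of METs = 10.1 / 3.5
= 2.89 METs

2.89 METs


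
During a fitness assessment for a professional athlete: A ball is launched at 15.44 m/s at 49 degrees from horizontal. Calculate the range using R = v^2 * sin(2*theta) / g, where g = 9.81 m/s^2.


sin(2 * 49) = sin(98) = 0.990268
v^2 = 15.44^2 = 238.3936
R = 238.3936 * 0.990268 / 9.81
= 24.065 m

24.065 m


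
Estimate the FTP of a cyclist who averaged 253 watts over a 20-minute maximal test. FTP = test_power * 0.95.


FTP = 253 * 0.95 = 240.35 W

240.35 W


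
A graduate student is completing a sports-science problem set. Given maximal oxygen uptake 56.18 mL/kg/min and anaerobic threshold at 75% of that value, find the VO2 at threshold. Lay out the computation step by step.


Percentage as decimal = 0.75
VO2 at AT = 56.18 * 0.75 = 42.14 mL/kg/min

42.14 mL/kg/min


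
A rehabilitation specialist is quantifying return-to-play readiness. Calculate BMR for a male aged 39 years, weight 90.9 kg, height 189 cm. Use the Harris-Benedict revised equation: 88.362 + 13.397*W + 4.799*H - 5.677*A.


Substituting values:
W term = 13.397 * 90.9 = 1217.7873
H term = 4.799 * 189 = 907.011
A term = 5.677 * 39 = 221.403
BMR = 1991.76 kcal/day

1991.76 kcal/day


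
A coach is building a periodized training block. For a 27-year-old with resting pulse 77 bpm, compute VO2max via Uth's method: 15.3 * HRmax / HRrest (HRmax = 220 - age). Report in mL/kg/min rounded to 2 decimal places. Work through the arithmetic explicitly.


Step 1: HRmax = 220 - 27 = 193 bpm
Step 2: Ratio = 193 / 77 = 2.5065
Step 3: VO2max = 15.3 * 2.5065 = 38.35 mL/kg/min

38.35 mL/kg/min


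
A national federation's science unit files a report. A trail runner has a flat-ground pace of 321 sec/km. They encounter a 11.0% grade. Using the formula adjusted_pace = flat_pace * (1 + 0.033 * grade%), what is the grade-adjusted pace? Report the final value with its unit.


Grade factor = 1 + 0.033 * 11.0 = 1.363
Adjusted = 321 * 1.363 = 437.52 sec/km

437.52 s/km


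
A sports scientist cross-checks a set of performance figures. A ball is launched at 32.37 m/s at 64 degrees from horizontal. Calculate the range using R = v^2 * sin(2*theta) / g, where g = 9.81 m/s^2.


sin(2 * 64) = sin(128) = 0.788011
v^2 = 32.37^2 = 1047.8169
R = 1047.8169 * 0.788011 / 9.81
= 84.168 m

84.168 m


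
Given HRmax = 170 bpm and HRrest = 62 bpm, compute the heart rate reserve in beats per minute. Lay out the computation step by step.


Heart rate reserve = maximum HR minus resting HR
HRR = 170 - 62 = 108 bpm

108 bpm


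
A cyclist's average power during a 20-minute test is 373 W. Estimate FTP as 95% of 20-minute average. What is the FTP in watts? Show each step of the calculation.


FTP = 20-min power * 0.95
= 373 * 0.95
= 354.35 W

354.35 W


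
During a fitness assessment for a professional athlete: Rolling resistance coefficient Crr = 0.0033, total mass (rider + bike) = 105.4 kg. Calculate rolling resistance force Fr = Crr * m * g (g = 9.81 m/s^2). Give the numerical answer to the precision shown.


Fr = Crr * m * g
= 0.0033 * 105.4 * 9.81
= 3.412 N

3.412 N


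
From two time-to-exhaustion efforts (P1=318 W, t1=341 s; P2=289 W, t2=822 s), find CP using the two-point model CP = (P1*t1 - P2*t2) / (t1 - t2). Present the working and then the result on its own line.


Work in trial 1 = 108438 J
Work in trial 2 = 237558 J
Delta work = -129120 J
Delta time = -481 s
CP = -129120 / -481 = 268.44 W

268.44 W


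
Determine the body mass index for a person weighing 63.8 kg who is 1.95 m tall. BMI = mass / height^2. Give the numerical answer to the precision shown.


BMI = mass / height^2
= 63.8 / 1.95^2
= 63.8 / 3.8025
= 16.78 kg/m^2

16.78 kg/m^2


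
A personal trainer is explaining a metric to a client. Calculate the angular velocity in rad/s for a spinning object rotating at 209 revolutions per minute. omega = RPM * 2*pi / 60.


omega = RPM * 2*pi / 60
= 209 * 6.28318531 / 60
= 21.886 rad/s

21.886 rad/s


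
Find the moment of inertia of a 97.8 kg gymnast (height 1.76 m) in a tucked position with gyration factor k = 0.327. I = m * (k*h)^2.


Radius of gyration = 0.327 * 1.76 = 0.57552 m
I = 97.8 * 0.57552^2
= 97.8 * 0.331223
= 32.394 kg*m^2

32.394 kg*m^2


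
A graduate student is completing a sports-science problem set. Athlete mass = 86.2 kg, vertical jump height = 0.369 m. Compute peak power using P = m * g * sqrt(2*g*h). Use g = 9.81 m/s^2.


sqrt(2 * 9.81 * 0.369) = sqrt(7.23978) = 2.690684 m/s
P = 86.2 * 9.81 * 2.690684
= 2275.3 W

2275.3 W


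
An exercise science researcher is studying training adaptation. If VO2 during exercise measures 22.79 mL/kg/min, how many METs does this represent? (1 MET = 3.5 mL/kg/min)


METs = VO2 / 3.5 = 22.79 / 3.5 = 6.51

6.51 METs


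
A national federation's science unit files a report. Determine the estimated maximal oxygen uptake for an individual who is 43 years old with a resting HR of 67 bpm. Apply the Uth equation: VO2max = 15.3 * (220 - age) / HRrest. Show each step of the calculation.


HRmax = 220 - 43 = 177
VO2max = 15.3 * (177 / 67)
= 15.3 * 2.6418
= 40.42 mL/kg/min

40.42 mL/kg/min


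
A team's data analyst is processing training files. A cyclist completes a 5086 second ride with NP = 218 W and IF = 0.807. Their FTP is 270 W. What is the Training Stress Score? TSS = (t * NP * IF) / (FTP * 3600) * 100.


t * NP * IF = 5086 * 218 * 0.807 = 894759.636
FTP * 3600 = 972000
TSS = (894759.636 / 972000) * 100 = 92.05

92.05 TSS


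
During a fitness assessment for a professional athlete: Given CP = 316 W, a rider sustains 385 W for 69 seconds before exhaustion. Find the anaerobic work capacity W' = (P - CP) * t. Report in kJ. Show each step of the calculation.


Excess power = 385 - 316 = 69 W
Work above CP = 69 * 69 = 4761 J
W' = 4.761 kJ

4.761 kJ


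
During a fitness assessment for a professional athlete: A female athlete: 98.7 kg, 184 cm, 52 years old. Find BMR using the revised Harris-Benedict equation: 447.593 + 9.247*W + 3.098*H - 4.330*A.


Intercept = 447.593
Weight contribution = 9.247 * 98.7 = 912.6789
Height contribution = 3.098 * 184 = 570.032
Age contribution = 4.33 * 52 = 225.16
BMR = 447.593 + 912.6789 + 570.032 - 225.16
= 1705.14 kcal/day

1705.14 kcal/day


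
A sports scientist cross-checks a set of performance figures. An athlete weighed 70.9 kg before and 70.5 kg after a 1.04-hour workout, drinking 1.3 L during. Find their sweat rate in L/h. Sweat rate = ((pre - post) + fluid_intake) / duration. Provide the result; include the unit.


Body mass change = 0.4 kg
Total sweat loss = 0.4 + 1.3 = 1.7 L
Rate = 1.7 / 1.04 = 1.635 L/h

1.635 L/h


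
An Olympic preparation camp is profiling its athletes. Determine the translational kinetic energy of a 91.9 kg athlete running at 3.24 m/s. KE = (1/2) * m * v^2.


KE = 0.5 * m * v^2
= 0.5 * 91.9 * 3.24^2
= 0.5 * 91.9 * 10.4976
= 482.36 J

482.36 J


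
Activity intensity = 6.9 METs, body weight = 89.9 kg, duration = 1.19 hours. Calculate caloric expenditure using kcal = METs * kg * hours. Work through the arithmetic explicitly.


kcal = 6.9 * 89.9 * 1.19
= 620.31 * 1.19
= 738.17 kcal

738.17 kcal


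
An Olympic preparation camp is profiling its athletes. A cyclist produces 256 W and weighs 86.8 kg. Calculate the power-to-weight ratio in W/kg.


P/W = power / mass
= 256 / 86.8
= 2.949 W/kg

2.949 W/kg


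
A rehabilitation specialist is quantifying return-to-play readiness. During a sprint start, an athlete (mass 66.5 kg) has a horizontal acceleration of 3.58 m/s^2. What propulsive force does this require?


Propulsive force = mass * acceleration
= 66.5 kg * 3.58 m/s^2
= 238.07 N

238.07 N


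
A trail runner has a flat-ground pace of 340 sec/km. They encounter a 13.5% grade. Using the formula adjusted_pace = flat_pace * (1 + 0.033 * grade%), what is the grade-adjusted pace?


Grade factor = 1 + 0.033 * 13.5 = 1.4455
Adjusted = 340 * 1.4455 = 491.47 sec/km

491.47 s/km


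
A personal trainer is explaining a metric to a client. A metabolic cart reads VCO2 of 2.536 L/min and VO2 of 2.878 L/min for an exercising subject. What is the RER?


RER = VCO2 / VO2 = 2.536 / 2.878 = 0.8812

0.8812


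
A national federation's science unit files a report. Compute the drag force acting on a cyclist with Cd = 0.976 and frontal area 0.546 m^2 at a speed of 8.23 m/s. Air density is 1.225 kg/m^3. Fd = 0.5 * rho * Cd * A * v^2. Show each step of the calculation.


Step 1: v^2 = 67.7329
Step 2: Fd = 0.5 * 1.225 * 0.976 * 0.546 * 67.7329
= 22.108 N

22.108 N


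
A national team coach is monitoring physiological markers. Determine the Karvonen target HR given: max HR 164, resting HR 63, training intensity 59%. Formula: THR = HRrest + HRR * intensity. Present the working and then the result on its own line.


HRR = HRmax - HRrest = 164 - 63 = 101
THR = 63 + 101 * 0.59
= 122.59 bpm

122.59 bpm


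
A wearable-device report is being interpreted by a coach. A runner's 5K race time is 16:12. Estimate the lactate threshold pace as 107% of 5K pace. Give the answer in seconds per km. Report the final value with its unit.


Total race time = 16*60 + 12 = 972 seconds
5K pace = 972 / 5 = 194.4 sec/km
LT pace = 194.4 * 1.07 = 208.01 sec/km

208.01 s/km


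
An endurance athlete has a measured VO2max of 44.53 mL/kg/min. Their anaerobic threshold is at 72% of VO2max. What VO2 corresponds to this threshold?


Anaerobic threshold VO2 = VO2max * 72%
= 44.53 * 0.72
= 32.06 mL/kg/min

32.06 mL/kg/min


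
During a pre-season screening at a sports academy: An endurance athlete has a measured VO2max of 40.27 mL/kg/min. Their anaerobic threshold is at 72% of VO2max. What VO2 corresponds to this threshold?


Anaerobic threshold VO2 = VO2max * 72%
= 40.27 * 0.72
= 28.99 mL/kg/min

28.99 mL/kg/min


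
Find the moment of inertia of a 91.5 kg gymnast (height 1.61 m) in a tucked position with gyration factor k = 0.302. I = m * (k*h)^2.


Radius of gyration = 0.302 * 1.61 = 0.48622 m
I = 91.5 * 0.48622^2
= 91.5 * 0.23641
= 21.632 kg*m^2

21.632 kg*m^2


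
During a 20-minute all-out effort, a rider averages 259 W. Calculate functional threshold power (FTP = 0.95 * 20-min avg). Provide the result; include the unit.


FTP = 0.95 * 259
= 246.05 W

246.05 W


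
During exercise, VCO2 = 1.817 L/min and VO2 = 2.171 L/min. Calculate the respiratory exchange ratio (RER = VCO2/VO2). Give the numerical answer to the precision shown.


RER = VCO2 / VO2
= 1.817 / 2.171
= 0.8369

0.8369


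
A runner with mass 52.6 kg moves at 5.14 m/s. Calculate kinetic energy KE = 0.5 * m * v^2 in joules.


v^2 = 5.14^2 = 26.4196
KE = 0.5 * 52.6 * 26.4196
= 694.84 J

694.84 J


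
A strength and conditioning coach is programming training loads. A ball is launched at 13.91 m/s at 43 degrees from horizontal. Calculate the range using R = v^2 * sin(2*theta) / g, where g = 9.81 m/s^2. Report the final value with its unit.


sin(2 * 43) = sin(86) = 0.997564
v^2 = 13.91^2 = 193.4881
R = 193.4881 * 0.997564 / 9.81
= 19.676 m

19.676 m


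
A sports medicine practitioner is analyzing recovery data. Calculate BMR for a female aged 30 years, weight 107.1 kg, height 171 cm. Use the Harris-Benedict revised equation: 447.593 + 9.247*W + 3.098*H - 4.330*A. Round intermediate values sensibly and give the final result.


Substituting values:
W term = 9.247 * 107.1 = 990.3537
H term = 3.098 * 171 = 529.758
A term = 4.330 * 30 = 129.9
BMR = 1837.8 kcal/day

1837.8 kcal/day


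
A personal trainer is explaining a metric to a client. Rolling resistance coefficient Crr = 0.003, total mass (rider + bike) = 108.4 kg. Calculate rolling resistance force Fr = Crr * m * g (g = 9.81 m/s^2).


Fr = Crr * m * g
= 0.003 * 108.4 * 9.81
= 3.19 N

3.19 N


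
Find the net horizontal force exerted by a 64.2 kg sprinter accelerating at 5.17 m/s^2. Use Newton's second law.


Newton's second law: F = m * a
F = 64.2 * 5.17 = 331.91 N

331.91 N


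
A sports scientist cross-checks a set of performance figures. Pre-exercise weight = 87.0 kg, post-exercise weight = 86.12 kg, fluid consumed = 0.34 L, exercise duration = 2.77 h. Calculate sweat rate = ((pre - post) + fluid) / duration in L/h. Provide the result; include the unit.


Weight loss = 87.0 - 86.12 = 0.88 kg (approx L)
Total sweat = 0.88 + 0.34 = 1.22 L
Sweat rate = 1.22 / 2.77 = 0.44 L/h

0.44 L/h


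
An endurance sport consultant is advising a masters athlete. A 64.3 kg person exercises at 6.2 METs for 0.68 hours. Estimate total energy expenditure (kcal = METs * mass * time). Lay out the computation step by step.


Energy = METs * mass(kg) * time(h)
= 6.2 * 64.3 * 0.68
= 271.09 kcal

271.09 kcal


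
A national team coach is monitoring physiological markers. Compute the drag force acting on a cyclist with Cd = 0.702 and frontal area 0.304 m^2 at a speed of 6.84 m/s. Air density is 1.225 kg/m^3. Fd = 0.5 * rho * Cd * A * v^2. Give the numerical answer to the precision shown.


Step 1: v^2 = 46.7856
Step 2: Fd = 0.5 * 1.225 * 0.702 * 0.304 * 46.7856
= 6.115 N

6.115 N


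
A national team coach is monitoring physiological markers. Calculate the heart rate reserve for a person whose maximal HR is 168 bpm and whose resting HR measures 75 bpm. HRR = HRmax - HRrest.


HRmax = 168 bpm
HRrest = 75 bpm
HRR = 168 - 75 = 93 bpm

93 bpm


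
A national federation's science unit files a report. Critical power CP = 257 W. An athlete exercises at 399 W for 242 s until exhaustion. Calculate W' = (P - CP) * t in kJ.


P - CP = 399 - 257 = 142 W
W' = 142 * 242 = 34364 J
= 34364 / 1000 = 34.364 kJ

34.364 kJ
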